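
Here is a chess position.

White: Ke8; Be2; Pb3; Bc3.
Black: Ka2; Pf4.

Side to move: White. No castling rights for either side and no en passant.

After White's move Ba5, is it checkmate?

After Ba5: black king on a2; in check: no.
Black is not in check, so this cannot be checkmate.

no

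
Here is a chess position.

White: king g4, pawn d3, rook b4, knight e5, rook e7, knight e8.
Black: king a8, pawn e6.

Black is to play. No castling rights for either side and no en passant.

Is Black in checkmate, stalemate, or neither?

Black to move; black king on a8.
In check: no.
King squares — a7: attacked by Re7; b7: attacked by Rb4; b8: attacked by Rb4.
Legal moves for Black: none.
Not in check and no legal moves → stalemate.

stalemate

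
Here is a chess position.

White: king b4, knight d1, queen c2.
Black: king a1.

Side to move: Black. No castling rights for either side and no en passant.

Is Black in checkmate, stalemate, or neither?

stalemate

Black to move; black king on a1.
In check: no.
King squares — b1: attacked by Qc2; a2: attacked by Qc2; b2: attacked by Nd1.
Legal moves for Black: none.
Not in check and no legal moves → stalemate.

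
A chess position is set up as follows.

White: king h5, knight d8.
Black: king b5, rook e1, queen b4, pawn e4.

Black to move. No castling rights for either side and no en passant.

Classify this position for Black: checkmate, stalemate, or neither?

Black to move; black king on b5.
In check: no.
Legal moves for Black include: Kb6, Ka6, Kc5, Ka5, Kc4, Ka4, Qf8, Qe7, Qd6, Qc5+, Qa5, Qd4, Qc4, Qa4, Qc3, Qb3, Qa3, Qd2, ... (list truncated; more exist).
Black has legal moves and is not in check → neither.

neither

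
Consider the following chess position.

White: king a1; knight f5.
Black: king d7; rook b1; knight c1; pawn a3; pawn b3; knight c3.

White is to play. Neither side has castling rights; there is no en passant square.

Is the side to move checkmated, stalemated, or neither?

checkmate

White to move; white king on a1.
In check: yes, from the black rook on b1.
King squares — b1: attacked by Nc3; a2: attacked by Nc1; b2: attacked by Rb1.
Legal moves for White: none.
In check with no legal moves → checkmate.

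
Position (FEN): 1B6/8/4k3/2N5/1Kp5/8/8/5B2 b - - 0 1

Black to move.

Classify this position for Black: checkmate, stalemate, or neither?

Black to move; black king on e6.
In check: yes, from the white knight on c5.
Legal moves for Black: Kf7, Ke7, Kf6, Kf5, Kd5.
Black is in check but has 5 legal moves → neither.

neither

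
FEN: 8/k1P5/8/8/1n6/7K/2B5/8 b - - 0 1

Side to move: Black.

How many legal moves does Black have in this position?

10

Black to move; king on a7.
In check: no.
Legal moves: Ka8, Kb7, Kb6, Ka6, Nc6, Na6, Nd5, Nd3, Nxc2, Na2.
Count: 10.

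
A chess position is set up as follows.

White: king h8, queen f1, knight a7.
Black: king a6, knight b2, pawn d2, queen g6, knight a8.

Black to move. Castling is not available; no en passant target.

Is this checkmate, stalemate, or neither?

neither

Black to move; black king on a6.
In check: yes, from the white queen on f1.
King squares — a5: available; b5: attacked by Qf1; b6: available; a7: available; b7: available.
Legal moves for Black: Kb7, Kxa7, Kb6, Ka5, Qd3, Nc4, Nd3.
Black is in check but has 7 legal moves → neither.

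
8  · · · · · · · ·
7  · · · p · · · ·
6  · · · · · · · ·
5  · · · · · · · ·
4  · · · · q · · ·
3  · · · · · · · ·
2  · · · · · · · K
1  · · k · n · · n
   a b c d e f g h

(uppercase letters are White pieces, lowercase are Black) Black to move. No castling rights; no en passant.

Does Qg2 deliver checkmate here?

yes

After Qg2: white king on h2; in check: yes, from the black queen on g2.
King squares — g1: attacked by Qg2; h1: attacked by Qg2; g2: attacked by Ne1; g3: attacked by Nh1; h3: attacked by Qg2.
White has no legal moves → checkmate.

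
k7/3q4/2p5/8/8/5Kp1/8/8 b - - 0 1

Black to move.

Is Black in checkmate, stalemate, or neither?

neither

Black to move; black king on a8.
In check: no.
Legal moves for Black include: Kb8, Kb7, Ka7, Qe8, Qd8, Qc8, Qh7, Qg7, Qf7+, Qe7, Qc7, Qb7, Qa7, Qe6, Qd6, Qf5+, Qd5+, Qg4+, ... (list truncated; more exist).
Black has legal moves and is not in check → neither.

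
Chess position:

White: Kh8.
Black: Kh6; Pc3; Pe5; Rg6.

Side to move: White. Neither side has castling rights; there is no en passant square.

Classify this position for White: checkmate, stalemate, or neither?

stalemate

White to move; white king on h8.
In check: no.
King squares — g7: attacked by Rg6; h7: attacked by Kh6; g8: attacked by Rg6.
Legal moves for White: none.
Not in check and no legal moves → stalemate.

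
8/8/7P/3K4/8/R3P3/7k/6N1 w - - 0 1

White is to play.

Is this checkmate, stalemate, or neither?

White to move; white king on d5.
In check: no.
Legal moves for White include: Ke6, Kd6, Kc6, Ke5, Kc5, Ke4, Kd4, Kc4, Ra8, Ra7, Ra6, Ra5, Ra4, Rd3, Rc3, Rb3, Ra2+, Ra1, ... (list truncated; more exist).
White has legal moves and is not in check → neither.

neither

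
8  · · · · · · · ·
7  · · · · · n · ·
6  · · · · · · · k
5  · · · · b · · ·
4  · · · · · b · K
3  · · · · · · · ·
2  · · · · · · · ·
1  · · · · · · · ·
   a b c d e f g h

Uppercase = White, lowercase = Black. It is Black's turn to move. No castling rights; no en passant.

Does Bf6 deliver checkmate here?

no

After Bf6: white king on h4; in check: yes, from the black bishop on f6.
White has 2 legal replies: Kg4, Kh3.
In check but a legal move exists → not checkmate.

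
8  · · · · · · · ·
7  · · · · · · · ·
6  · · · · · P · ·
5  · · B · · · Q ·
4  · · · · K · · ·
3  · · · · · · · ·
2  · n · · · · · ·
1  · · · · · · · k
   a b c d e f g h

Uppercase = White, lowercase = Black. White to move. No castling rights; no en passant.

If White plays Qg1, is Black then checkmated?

yes

After Qg1: black king on h1; in check: yes, from the white queen on g1.
King squares — g1: attacked by Bc5; g2: attacked by Qg1; h2: attacked by Qg1.
Black has no legal moves → checkmate.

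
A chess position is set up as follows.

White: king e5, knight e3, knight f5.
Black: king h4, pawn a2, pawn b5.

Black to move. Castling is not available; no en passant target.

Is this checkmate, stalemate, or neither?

neither

Black to move; black king on h4.
In check: yes, from the white knight on f5.
Legal moves for Black: Kh5, Kg5, Kh3.
Black is in check but has 3 legal moves → neither.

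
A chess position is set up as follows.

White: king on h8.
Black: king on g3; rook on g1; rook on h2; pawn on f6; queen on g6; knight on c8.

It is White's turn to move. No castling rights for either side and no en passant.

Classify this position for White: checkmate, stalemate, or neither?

checkmate

White to move; white king on h8.
In check: yes, from the black rook on h2.
King squares — g7: attacked by Qg6; h7: attacked by Rh2; g8: attacked by Qg6.
Legal moves for White: none.
In check with no legal moves → checkmate.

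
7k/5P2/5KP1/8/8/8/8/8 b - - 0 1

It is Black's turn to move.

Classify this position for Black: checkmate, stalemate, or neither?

stalemate

Black to move; black king on h8.
In check: no.
King squares — g7: attacked by Kf6; h7: attacked by Pg6; g8: attacked by Pf7.
Legal moves for Black: none.
Not in check and no legal moves → stalemate.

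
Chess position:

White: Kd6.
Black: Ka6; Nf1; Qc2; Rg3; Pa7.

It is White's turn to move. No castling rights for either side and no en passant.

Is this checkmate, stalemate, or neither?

neither

White to move; white king on d6.
In check: no.
Legal moves for White: Ke7, Kd7, Ke6, Ke5, Kd5.
White has 5 legal moves and is not in check → neither.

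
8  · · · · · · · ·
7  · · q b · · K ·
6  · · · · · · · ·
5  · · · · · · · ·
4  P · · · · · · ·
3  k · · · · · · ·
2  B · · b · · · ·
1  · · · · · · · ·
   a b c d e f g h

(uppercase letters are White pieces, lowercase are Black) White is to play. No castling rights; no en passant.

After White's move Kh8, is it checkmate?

no

After Kh8: black king on a3; in check: no.
Black is not in check, so this cannot be checkmate.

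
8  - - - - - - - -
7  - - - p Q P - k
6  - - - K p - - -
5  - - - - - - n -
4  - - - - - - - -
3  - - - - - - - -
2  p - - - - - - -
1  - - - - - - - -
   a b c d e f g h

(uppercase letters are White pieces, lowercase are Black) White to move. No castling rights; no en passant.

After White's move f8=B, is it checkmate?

After f8=B: black king on h7; in check: yes, from the white queen on e7.
Black has 4 legal replies: Kh8, Kg8, Kg6, Nf7+.
In check but a legal move exists → not checkmate.

no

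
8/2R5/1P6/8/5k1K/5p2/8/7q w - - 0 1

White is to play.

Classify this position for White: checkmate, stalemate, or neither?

checkmate

White to move; white king on h4.
In check: yes, from the black queen on h1.
King squares — g3: attacked by Kf4; h3: attacked by Qh1; g4: attacked by Kf4; g5: attacked by Kf4; h5: attacked by Qh1.
Legal moves for White: none.
In check with no legal moves → checkmate.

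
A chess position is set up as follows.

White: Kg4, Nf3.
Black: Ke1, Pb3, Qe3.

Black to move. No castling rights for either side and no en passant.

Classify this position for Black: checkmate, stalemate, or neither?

neither

Black to move; black king on e1.
In check: yes, from the white knight on f3.
Legal moves for Black: Kf2, Ke2, Kf1, Kd1, Qxf3+.
Black is in check but has 5 legal moves → neither.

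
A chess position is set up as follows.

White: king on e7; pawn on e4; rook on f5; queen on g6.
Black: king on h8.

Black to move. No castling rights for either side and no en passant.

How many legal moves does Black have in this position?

0

Black to move; king on h8.
In check: no.
Legal moves: none.
Count: 0.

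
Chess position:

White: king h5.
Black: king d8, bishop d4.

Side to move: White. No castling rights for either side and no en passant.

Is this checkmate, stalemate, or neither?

White to move; white king on h5.
In check: no.
Legal moves for White: Kh6, Kg6, Kg5, Kh4, Kg4.
White has 5 legal moves and is not in check → neither.

neither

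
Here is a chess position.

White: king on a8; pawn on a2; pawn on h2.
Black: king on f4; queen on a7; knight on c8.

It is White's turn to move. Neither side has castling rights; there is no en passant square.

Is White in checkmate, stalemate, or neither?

checkmate

White to move; white king on a8.
In check: yes, from the black queen on a7.
King squares — a7: attacked by Nc8; b7: attacked by Qa7; b8: attacked by Qa7.
Legal moves for White: none.
In check with no legal moves → checkmate.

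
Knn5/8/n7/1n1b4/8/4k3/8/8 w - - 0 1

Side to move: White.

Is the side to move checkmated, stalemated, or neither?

White to move; white king on a8.
In check: yes, from the black bishop on d5.
King squares — a7: attacked by Nb5; b7: attacked by Bd5; b8: attacked by Na6.
Legal moves for White: none.
In check with no legal moves → checkmate.

checkmate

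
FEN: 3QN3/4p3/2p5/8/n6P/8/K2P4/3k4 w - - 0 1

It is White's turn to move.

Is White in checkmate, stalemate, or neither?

neither

White to move; white king on a2.
In check: no.
Legal moves for White include: Ng7, Nc7, Nf6, Nd6, Qc8, Qb8, Qa8, Qxe7, Qd7, Qc7, Qd6, Qb6, Qd5, Qa5, Qd4, Qd3, Kb3, Ka3, ... (list truncated; more exist).
White has legal moves and is not in check → neither.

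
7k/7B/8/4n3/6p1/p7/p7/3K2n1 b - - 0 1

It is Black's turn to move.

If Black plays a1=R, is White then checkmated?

no

After a1=R: white king on d1; in check: yes, from the black rook on a1.
White has 3 legal replies: Kd2, Kc2, Bb1.
In check but a legal move exists → not checkmate.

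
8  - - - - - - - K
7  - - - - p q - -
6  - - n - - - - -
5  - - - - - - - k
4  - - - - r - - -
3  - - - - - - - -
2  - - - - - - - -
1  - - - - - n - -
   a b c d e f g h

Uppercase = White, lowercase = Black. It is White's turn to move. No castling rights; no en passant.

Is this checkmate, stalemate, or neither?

White to move; white king on h8.
In check: no.
King squares — g7: attacked by Qf7; h7: attacked by Qf7; g8: attacked by Qf7.
Legal moves for White: none.
Not in check and no legal moves → stalemate.

stalemate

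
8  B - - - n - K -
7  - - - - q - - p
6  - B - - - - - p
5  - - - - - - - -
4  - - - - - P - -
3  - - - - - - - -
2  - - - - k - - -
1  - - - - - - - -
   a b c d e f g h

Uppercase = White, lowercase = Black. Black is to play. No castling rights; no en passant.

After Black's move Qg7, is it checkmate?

yes

After Qg7: white king on g8; in check: yes, from the black queen on g7.
King squares — f7: attacked by Qg7; g7: attacked by Ne8; h7: attacked by Qg7; f8: attacked by Qg7; h8: attacked by Qg7.
White has no legal moves → checkmate.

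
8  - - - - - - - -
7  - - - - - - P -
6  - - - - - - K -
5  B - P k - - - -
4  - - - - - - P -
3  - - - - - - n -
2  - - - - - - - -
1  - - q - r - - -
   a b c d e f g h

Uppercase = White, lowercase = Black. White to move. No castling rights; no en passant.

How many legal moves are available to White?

16

White to move; king on g6.
In check: no.
Legal moves: Kh7, Kf7, Kf6, Bd8, Bc7, Bb6, Bb4, Bc3, Bd2, Bxe1, g8=Q+, g8=R, g8=B+, g8=N, c6, g5.
Count: 16.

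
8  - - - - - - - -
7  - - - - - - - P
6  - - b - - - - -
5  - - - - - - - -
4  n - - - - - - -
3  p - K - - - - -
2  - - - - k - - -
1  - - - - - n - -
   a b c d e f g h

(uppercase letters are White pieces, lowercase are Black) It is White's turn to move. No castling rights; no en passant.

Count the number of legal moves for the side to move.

White to move; king on c3.
In check: yes, from the black knight on a4.
Legal moves: Kd4, Kc4, Kb4, Kb3, Kc2.
Count: 5.

5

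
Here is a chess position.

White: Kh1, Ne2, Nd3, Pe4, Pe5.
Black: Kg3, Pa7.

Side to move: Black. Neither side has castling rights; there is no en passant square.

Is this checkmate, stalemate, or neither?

neither

Black to move; black king on g3.
In check: yes, from the white knight on e2.
Legal moves for Black: Kh4, Kg4, Kh3, Kf3.
Black is in check but has 4 legal moves → neither.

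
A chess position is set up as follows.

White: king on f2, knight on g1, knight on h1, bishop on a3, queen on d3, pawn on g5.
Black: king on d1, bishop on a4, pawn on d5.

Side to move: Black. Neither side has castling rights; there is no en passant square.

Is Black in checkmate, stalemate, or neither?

Black to move; black king on d1.
In check: yes, from the white queen on d3.
King squares — c1: attacked by Ba3; e1: attacked by Kf2; c2: attacked by Qd3; d2: attacked by Qd3; e2: attacked by Ng1.
Legal moves for Black: none.
In check with no legal moves → checkmate.

checkmate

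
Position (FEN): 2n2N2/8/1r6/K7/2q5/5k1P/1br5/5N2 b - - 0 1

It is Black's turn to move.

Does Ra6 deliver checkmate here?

yes

After Ra6: white king on a5; in check: yes, from the black rook on a6.
King squares — a4: attacked by Qc4; b4: attacked by Qc4; b5: attacked by Qc4; a6: attacked by Qc4; b6: attacked by Ra6.
White has no legal moves → checkmate.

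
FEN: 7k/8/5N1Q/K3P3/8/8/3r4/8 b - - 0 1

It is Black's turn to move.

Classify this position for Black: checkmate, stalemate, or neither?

checkmate

Black to move; black king on h8.
In check: yes, from the white queen on h6.
King squares — g7: attacked by Qh6; h7: attacked by Nf6; g8: attacked by Nf6.
Legal moves for Black: none.
In check with no legal moves → checkmate.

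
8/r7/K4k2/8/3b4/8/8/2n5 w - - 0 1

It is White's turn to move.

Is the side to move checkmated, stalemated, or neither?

neither

White to move; white king on a6.
In check: yes, from the black rook on a7.
King squares — a5: attacked by Ra7; b5: available; b6: attacked by Bd4; a7: attacked by Bd4; b7: attacked by Ra7.
Legal moves for White: Kb5.
White is in check but has 1 legal move → neither.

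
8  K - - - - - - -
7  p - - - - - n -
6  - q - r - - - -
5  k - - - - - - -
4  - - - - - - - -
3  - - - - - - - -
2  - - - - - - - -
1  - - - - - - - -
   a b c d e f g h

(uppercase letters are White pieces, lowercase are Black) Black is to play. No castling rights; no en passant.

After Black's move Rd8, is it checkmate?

yes

After Rd8: white king on a8; in check: yes, from the black rook on d8.
King squares — a7: attacked by Qb6; b7: attacked by Qb6; b8: attacked by Qb6.
White has no legal moves → checkmate.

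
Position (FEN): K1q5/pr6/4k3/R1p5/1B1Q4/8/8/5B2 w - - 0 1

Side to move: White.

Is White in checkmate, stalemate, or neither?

checkmate

White to move; white king on a8.
In check: yes, from the black queen on c8.
King squares — a7: attacked by Rb7; b7: attacked by Qc8; b8: attacked by Rb7.
Legal moves for White: none.
In check with no legal moves → checkmate.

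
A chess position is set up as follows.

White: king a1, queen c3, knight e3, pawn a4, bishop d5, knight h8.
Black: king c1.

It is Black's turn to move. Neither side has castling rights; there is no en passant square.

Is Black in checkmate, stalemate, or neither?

checkmate

Black to move; black king on c1.
In check: yes, from the white queen on c3.
King squares — b1: attacked by Ka1; d1: attacked by Ne3; b2: attacked by Ka1; c2: attacked by Qc3; d2: attacked by Qc3.
Legal moves for Black: none.
In check with no legal moves → checkmate.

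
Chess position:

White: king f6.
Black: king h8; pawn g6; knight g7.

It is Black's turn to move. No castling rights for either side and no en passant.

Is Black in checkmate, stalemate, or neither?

Black to move; black king on h8.
In check: no.
Legal moves for Black: Kg8, Kh7, Ne8+, Ne6, Nh5+, Nf5, g5.
Black has 7 legal moves and is not in check → neither.

neither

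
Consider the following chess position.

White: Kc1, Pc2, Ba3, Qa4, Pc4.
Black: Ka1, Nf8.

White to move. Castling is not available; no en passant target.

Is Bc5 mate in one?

After Bc5: black king on a1; in check: yes, from the white queen on a4.
King squares — b1: attacked by Kc1; a2: attacked by Qa4; b2: attacked by Kc1.
Black has no legal moves → checkmate.

yes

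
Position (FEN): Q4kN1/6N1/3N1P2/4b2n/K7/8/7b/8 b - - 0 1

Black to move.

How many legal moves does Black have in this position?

Black to move; king on f8.
In check: yes, from the white queen on a8.
Legal moves: none.
Count: 0.

0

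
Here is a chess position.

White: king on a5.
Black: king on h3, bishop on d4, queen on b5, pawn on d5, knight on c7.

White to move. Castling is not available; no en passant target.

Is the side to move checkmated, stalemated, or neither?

checkmate

White to move; white king on a5.
In check: yes, from the black queen on b5.
King squares — a4: attacked by Qb5; b4: attacked by Qb5; b5: attacked by Nc7; a6: attacked by Qb5; b6: attacked by Bd4.
Legal moves for White: none.
In check with no legal moves → checkmate.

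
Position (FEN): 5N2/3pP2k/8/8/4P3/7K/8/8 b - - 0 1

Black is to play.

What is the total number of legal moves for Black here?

Black to move; king on h7.
In check: yes, from the white knight on f8.
Legal moves: Kh8, Kg8, Kg7, Kh6.
Count: 4.

4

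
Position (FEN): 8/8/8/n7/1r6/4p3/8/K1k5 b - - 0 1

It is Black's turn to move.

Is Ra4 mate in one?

After Ra4: white king on a1; in check: yes, from the black rook on a4.
King squares — b1: attacked by Kc1; a2: attacked by Ra4; b2: attacked by Kc1.
White has no legal moves → checkmate.

yes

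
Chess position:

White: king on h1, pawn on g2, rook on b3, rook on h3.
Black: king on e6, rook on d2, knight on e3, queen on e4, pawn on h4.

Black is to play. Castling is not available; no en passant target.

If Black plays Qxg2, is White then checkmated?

yes

After Qxg2: white king on h1; in check: yes, from the black queen on g2.
King squares — g1: attacked by Qg2; g2: attacked by Rd2; h2: attacked by Qg2.
White has no legal moves → checkmate.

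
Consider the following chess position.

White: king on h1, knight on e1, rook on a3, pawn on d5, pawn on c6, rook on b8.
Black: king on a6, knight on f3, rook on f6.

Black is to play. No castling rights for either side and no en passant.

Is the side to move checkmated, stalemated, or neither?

checkmate

Black to move; black king on a6.
In check: yes, from the white rook on a3.
King squares — a5: attacked by Ra3; b5: attacked by Rb8; b6: attacked by Rb8; a7: attacked by Ra3; b7: attacked by Pc6.
Legal moves for Black: none.
In check with no legal moves → checkmate.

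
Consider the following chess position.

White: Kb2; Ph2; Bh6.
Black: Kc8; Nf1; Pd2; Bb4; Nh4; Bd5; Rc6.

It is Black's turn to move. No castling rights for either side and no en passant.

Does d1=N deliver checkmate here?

After d1=N: white king on b2; in check: yes, from the black knight on d1.
White has 2 legal replies: Kb1, Ka1.
In check but a legal move exists → not checkmate.

no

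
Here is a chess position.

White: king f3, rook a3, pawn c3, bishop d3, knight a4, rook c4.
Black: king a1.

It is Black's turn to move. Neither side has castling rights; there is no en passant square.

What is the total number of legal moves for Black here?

Black to move; king on a1.
In check: yes, from the white rook on a3.
Legal moves: none.
Count: 0.

0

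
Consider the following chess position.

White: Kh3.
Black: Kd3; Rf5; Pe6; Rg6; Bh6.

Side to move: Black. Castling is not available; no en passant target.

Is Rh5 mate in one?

yes

After Rh5: white king on h3; in check: yes, from the black rook on h5.
King squares — g2: attacked by Rg6; h2: attacked by Rh5; g3: attacked by Rg6; g4: attacked by Rg6; h4: attacked by Rh5.
White has no legal moves → checkmate.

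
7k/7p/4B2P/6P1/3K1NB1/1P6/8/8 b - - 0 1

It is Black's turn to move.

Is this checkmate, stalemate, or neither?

stalemate

Black to move; black king on h8.
In check: no.
King squares — g7: attacked by Ph6; h7: own pawn; g8: attacked by Be6.
Legal moves for Black: none.
Not in check and no legal moves → stalemate.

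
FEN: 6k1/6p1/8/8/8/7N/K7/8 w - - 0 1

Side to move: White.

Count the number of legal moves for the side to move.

9

White to move; king on a2.
In check: no.
Legal moves: Ng5, Nf4, Nf2, Ng1, Kb3, Ka3, Kb2, Kb1, Ka1.
Count: 9.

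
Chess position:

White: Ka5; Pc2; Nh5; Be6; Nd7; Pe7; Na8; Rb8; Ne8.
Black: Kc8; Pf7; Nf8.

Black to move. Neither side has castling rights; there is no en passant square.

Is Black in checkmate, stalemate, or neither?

Black to move; black king on c8.
In check: yes, from the white rook on b8.
King squares — b7: attacked by Rb8; c7: attacked by Na8; d7: attacked by Be6; b8: attacked by Nd7; d8: attacked by Pe7.
Legal moves for Black: none.
In check with no legal moves → checkmate.

checkmate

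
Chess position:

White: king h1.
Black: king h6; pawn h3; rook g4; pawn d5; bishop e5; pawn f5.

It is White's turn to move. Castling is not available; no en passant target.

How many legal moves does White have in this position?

0

White to move; king on h1.
In check: no.
Legal moves: none.
Count: 0.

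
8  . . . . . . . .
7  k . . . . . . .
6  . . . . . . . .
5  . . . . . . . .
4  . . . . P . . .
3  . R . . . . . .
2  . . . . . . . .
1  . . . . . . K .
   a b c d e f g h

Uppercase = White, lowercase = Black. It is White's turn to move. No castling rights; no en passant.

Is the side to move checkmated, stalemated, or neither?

White to move; white king on g1.
In check: no.
Legal moves for White include: Rb8, Rb7+, Rb6, Rb5, Rb4, Rh3, Rg3, Rf3, Re3, Rd3, Rc3, Ra3+, Rb2, Rb1, Kh2, Kg2, Kf2, Kh1, ... (list truncated; more exist).
White has legal moves and is not in check → neither.

neither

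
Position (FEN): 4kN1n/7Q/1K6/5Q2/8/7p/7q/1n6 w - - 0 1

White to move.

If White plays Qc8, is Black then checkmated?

After Qc8: black king on e8; in check: yes, from the white queen on c8.
King squares — d7: attacked by Qh7; e7: attacked by Qh7; f7: attacked by Qh7; d8: attacked by Qc8; f8: attacked by Qc8.
Black has no legal moves → checkmate.

yes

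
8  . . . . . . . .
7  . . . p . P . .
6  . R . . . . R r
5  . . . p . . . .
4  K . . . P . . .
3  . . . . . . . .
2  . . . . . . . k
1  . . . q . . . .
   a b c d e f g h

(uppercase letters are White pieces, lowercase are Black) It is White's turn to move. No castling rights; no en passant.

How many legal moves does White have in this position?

White to move; king on a4.
In check: yes, from the black queen on d1.
Legal moves: Kb5, Ka5, Kb4, Ka3, Rb3.
Count: 5.

5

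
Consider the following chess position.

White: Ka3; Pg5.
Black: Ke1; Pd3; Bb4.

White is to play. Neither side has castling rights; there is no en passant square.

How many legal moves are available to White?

5

White to move; king on a3.
In check: yes, from the black bishop on b4.
Legal moves: Kxb4, Ka4, Kb3, Kb2, Ka2.
Count: 5.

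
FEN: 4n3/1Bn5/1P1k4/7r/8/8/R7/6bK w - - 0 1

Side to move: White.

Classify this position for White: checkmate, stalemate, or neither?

neither

White to move; white king on h1.
In check: yes, from the black rook on h5.
King squares — g1: available; g2: available; h2: attacked by Bg1.
Legal moves for White: Kg2, Kxg1, Rh2.
White is in check but has 3 legal moves → neither.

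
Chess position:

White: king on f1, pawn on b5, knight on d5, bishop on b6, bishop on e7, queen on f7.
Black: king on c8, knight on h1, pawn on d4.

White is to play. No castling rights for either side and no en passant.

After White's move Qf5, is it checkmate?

After Qf5: black king on c8; in check: yes, from the white queen on f5.
Black has 2 legal replies: Kb8, Kb7.
In check but a legal move exists → not checkmate.

no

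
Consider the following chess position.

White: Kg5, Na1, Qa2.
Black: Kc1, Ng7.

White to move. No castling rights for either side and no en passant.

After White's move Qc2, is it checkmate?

yes

After Qc2: black king on c1; in check: yes, from the white queen on c2.
King squares — b1: attacked by Qc2; d1: attacked by Qc2; b2: attacked by Qc2; c2: attacked by Na1; d2: attacked by Qc2.
Black has no legal moves → checkmate.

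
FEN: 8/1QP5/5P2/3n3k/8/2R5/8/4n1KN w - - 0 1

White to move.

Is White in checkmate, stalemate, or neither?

neither

White to move; white king on g1.
In check: no.
Legal moves for White include: Qc8, Qb8, Qa8, Qa7, Qc6, Qb6, Qa6, Qxd5+, Qb5, Qb4, Qb3, Qb2, Qb1, Rc6, Rc5, Rc4, Rh3+, Rg3, ... (list truncated; more exist).
White has legal moves and is not in check → neither.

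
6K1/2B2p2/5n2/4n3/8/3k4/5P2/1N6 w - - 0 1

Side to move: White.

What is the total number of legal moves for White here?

White to move; king on g8.
In check: yes, from the black knight on f6.
Legal moves: Kh8, Kf8, Kg7.
Count: 3.

3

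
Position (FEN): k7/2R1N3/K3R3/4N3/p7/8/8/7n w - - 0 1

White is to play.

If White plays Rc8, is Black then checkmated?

yes

After Rc8: black king on a8; in check: yes, from the white rook on c8.
King squares — a7: attacked by Ka6; b7: attacked by Ka6; b8: attacked by Rc8.
Black has no legal moves → checkmate.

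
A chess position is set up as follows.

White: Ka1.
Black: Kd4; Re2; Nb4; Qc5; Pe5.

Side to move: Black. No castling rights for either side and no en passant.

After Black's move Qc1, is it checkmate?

yes

After Qc1: white king on a1; in check: yes, from the black queen on c1.
King squares — b1: attacked by Qc1; a2: attacked by Re2; b2: attacked by Qc1.
White has no legal moves → checkmate.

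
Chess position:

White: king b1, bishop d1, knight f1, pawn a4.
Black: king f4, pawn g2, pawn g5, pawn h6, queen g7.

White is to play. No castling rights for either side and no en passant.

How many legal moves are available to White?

14

White to move; king on b1.
In check: no.
Legal moves: Ng3, Ne3, Nh2, Nd2, Bh5, Bg4, Bf3, Bb3, Be2, Bc2, Kc2, Ka2, Kc1, a5.
Count: 14.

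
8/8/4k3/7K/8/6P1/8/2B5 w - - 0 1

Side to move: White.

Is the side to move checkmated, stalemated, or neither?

White to move; white king on h5.
In check: no.
Legal moves for White: Kh6, Kg6, Kg5, Kh4, Kg4, Bh6, Bg5, Bf4, Be3, Ba3, Bd2, Bb2, g4.
White has 13 legal moves and is not in check → neither.

neither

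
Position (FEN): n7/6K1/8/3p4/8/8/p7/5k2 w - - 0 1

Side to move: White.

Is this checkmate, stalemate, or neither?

White to move; white king on g7.
In check: no.
Legal moves for White: Kh8, Kg8, Kf8, Kh7, Kf7, Kh6, Kg6, Kf6.
White has 8 legal moves and is not in check → neither.

neither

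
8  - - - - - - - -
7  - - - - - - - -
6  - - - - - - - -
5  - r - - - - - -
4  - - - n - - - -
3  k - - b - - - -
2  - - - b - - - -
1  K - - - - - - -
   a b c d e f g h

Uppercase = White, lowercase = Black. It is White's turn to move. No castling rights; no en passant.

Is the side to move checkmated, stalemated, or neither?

White to move; white king on a1.
In check: no.
King squares — b1: attacked by Bd3; a2: attacked by Ka3; b2: attacked by Ka3.
Legal moves for White: none.
Not in check and no legal moves → stalemate.

stalemate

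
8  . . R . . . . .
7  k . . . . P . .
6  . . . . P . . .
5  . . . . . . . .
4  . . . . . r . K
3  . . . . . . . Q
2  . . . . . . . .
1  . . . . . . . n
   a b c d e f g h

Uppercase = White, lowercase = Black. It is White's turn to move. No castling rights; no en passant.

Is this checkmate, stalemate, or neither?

neither

White to move; white king on h4.
In check: yes, from the black rook on f4.
King squares — g3: attacked by Nh1; h3: own queen; g4: attacked by Rf4; g5: available; h5: available.
Legal moves for White: Kh5, Kg5, Qg4.
White is in check but has 3 legal moves → neither.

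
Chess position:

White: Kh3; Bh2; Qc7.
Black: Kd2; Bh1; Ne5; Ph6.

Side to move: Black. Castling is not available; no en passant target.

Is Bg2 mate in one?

After Bg2: white king on h3; in check: yes, from the black bishop on g2.
White has 3 legal replies: Kh4, Kg3, Kxg2.
In check but a legal move exists → not checkmate.

no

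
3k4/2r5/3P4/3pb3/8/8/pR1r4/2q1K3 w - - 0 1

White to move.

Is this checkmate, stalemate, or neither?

checkmate

White to move; white king on e1.
In check: yes, from the black queen on c1.
King squares — d1: attacked by Qc1; f1: attacked by Qc1; d2: attacked by Qc1; e2: attacked by Rd2; f2: attacked by Rd2.
Legal moves for White: none.
In check with no legal moves → checkmate.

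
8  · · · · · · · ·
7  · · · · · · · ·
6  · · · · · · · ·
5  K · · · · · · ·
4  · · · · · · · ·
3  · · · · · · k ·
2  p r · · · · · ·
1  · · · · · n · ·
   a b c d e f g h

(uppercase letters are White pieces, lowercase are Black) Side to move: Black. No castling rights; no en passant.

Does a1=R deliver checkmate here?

yes

After a1=R: white king on a5; in check: yes, from the black rook on a1.
King squares — a4: attacked by Ra1; b4: attacked by Rb2; b5: attacked by Rb2; a6: attacked by Ra1; b6: attacked by Rb2.
White has no legal moves → checkmate.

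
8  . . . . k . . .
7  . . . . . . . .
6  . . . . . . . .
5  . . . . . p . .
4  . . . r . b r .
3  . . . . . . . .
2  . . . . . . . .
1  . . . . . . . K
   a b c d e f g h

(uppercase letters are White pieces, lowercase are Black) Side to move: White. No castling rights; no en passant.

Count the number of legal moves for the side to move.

White to move; king on h1.
In check: no.
Legal moves: none.
Count: 0.

0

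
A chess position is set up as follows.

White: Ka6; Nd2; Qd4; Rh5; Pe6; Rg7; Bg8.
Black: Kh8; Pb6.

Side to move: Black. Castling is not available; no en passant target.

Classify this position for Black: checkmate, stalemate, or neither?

Black to move; black king on h8.
In check: yes, from the white rook on h5.
King squares — g7: attacked by Qd4; h7: attacked by Rh5; g8: attacked by Rg7.
Legal moves for Black: none.
In check with no legal moves → checkmate.

checkmate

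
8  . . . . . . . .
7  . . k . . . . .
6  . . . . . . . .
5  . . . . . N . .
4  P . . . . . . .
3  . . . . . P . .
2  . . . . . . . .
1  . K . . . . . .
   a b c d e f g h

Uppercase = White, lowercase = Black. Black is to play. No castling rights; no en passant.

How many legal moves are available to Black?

Black to move; king on c7.
In check: no.
Legal moves: Kd8, Kc8, Kb8, Kd7, Kb7, Kc6, Kb6.
Count: 7.

7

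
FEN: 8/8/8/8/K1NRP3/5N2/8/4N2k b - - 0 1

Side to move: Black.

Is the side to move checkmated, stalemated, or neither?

Black to move; black king on h1.
In check: no.
King squares — g1: attacked by Nf3; g2: attacked by Ne1; h2: attacked by Nf3.
Legal moves for Black: none.
Not in check and no legal moves → stalemate.

stalemate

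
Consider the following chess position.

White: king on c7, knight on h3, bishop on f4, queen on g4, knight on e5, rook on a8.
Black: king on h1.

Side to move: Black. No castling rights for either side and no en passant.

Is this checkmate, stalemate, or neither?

stalemate

Black to move; black king on h1.
In check: no.
King squares — g1: attacked by Nh3; g2: attacked by Qg4; h2: attacked by Bf4.
Legal moves for Black: none.
Not in check and no legal moves → stalemate.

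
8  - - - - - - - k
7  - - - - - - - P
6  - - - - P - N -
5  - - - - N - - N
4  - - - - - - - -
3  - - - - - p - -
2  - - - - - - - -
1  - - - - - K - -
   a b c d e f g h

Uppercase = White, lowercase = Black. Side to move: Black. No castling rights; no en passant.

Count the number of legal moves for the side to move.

Black to move; king on h8.
In check: yes, from the white knight on g6.
Legal moves: Kxh7.
Count: 1.

1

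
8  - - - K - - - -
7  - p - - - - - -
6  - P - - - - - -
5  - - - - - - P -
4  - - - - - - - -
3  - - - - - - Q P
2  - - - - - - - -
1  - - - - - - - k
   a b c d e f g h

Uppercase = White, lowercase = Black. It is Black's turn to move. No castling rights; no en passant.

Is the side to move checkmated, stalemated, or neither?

Black to move; black king on h1.
In check: no.
King squares — g1: attacked by Qg3; g2: attacked by Qg3; h2: attacked by Qg3.
Legal moves for Black: none.
Not in check and no legal moves → stalemate.

stalemate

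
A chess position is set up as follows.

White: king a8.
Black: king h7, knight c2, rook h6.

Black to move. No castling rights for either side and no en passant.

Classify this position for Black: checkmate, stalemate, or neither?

Black to move; black king on h7.
In check: no.
Legal moves for Black include: Kh8, Kg8, Kg7, Kg6, Rg6, Rf6, Re6, Rd6, Rc6, Rb6, Ra6+, Rh5, Rh4, Rh3, Rh2, Rh1, Nd4, Nb4, ... (list truncated; more exist).
Black has legal moves and is not in check → neither.

neither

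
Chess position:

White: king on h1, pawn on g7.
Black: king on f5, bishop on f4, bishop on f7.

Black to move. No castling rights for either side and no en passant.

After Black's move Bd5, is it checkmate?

no

After Bd5: white king on h1; in check: yes, from the black bishop on d5.
White has 1 legal reply: Kg1.
In check but a legal move exists → not checkmate.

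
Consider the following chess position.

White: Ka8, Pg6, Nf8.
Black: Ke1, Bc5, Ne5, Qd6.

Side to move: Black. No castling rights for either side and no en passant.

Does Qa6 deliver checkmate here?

no

After Qa6: white king on a8; in check: yes, from the black queen on a6.
White has 1 legal reply: Kb8.
In check but a legal move exists → not checkmate.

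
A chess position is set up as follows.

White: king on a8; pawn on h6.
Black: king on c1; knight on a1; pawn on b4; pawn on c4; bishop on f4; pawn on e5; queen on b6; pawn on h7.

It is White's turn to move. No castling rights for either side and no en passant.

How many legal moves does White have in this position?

White to move; king on a8.
In check: no.
Legal moves: none.
Count: 0.

0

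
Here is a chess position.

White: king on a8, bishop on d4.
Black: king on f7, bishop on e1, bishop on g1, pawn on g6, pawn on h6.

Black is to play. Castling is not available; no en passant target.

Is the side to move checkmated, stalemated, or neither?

Black to move; black king on f7.
In check: no.
Legal moves for Black: Kg8, Kf8, Ke8, Ke7, Ke6, Bxd4, Be3, Bh2, Bgf2, Ba5, Bh4, Bb4, Bg3, Bc3, Bef2, Bd2, h5, g5.
Black has 18 legal moves and is not in check → neither.

neither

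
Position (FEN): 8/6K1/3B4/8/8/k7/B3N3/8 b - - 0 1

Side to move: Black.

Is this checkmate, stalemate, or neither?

neither

Black to move; black king on a3.
In check: yes, from the white bishop on d6.
Legal moves for Black: Ka4, Kb2, Kxa2.
Black is in check but has 3 legal moves → neither.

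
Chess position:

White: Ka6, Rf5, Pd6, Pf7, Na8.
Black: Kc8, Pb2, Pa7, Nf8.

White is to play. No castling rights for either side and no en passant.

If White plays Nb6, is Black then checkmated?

no

After Nb6: black king on c8; in check: yes, from the white knight on b6.
Black has 3 legal replies: Kd8, Kb8, axb6.
In check but a legal move exists → not checkmate.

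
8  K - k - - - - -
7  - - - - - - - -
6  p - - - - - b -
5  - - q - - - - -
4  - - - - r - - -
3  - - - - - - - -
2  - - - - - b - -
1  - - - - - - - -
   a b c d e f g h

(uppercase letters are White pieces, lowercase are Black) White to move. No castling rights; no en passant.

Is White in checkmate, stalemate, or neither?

stalemate

White to move; white king on a8.
In check: no.
King squares — a7: attacked by Qc5; b7: attacked by Kc8; b8: attacked by Kc8.
Legal moves for White: none.
Not in check and no legal moves → stalemate.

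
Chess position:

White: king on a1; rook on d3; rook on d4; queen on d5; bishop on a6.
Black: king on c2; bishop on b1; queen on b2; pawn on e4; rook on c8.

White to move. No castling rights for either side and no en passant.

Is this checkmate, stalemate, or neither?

checkmate

White to move; white king on a1.
In check: yes, from the black queen on b2.
King squares — b1: attacked by Qb2; a2: attacked by Bb1; b2: attacked by Kc2.
Legal moves for White: none.
In check with no legal moves → checkmate.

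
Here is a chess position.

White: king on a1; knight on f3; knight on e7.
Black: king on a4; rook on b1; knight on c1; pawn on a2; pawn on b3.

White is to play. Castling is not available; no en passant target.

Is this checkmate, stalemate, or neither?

checkmate

White to move; white king on a1.
In check: yes, from the black rook on b1.
King squares — b1: attacked by Pa2; a2: attacked by Nc1; b2: attacked by Rb1.
Legal moves for White: none.
In check with no legal moves → checkmate.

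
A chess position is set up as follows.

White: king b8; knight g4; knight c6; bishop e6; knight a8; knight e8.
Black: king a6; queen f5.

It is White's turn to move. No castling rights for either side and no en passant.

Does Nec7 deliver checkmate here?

After Nec7: black king on a6; in check: yes, from the white knight on c7.
King squares — a5: attacked by Nc6; b5: attacked by Nc7; b6: attacked by Na8; a7: attacked by Nc6; b7: attacked by Kb8.
Black has no legal moves → checkmate.

yes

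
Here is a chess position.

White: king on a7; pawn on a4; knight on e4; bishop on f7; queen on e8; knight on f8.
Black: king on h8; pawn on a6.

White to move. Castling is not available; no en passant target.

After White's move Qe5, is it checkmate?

After Qe5: black king on h8; in check: yes, from the white queen on e5.
King squares — g7: attacked by Qe5; h7: attacked by Nf8; g8: attacked by Bf7.
Black has no legal moves → checkmate.

yes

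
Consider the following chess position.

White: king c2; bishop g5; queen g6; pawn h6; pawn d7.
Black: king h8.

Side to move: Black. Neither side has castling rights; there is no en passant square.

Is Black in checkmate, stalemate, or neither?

stalemate

Black to move; black king on h8.
In check: no.
King squares — g7: attacked by Qg6; h7: attacked by Qg6; g8: attacked by Qg6.
Legal moves for Black: none.
Not in check and no legal moves → stalemate.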